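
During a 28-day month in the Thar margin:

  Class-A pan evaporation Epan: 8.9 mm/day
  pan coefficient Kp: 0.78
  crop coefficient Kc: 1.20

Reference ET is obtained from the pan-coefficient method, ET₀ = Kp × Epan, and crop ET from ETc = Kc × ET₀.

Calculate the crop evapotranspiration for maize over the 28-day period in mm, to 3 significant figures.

233 mm

ET₀ = 0.78 × 8.9 = 6.9420 mm/d
ETc = Kc × ET₀ = 1.20 × 6.9420 = 8.3304 mm/d
Over 28 days: 8.3304 × 28 = 233.251 mm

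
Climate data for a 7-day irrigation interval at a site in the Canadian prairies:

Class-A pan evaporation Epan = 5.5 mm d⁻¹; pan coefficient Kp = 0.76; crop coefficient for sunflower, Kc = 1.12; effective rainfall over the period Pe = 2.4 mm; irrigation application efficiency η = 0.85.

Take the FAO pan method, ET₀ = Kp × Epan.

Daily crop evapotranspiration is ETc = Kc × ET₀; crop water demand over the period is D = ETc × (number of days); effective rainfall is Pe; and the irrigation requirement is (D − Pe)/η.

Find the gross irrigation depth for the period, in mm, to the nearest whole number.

ET₀ = 0.76 × 5.5 = 4.1800 mm/d
ETc = Kc × ET₀ = 1.12 × 4.1800 = 4.6816 mm/d
Crop demand D = ETc × 7 d = 4.6816 × 7 = 32.771 mm
D − Pe = 32.771 − 2.4 = 30.371 mm
Gross irrigation = 30.371 / 0.85 = 35.731 mm

36 mm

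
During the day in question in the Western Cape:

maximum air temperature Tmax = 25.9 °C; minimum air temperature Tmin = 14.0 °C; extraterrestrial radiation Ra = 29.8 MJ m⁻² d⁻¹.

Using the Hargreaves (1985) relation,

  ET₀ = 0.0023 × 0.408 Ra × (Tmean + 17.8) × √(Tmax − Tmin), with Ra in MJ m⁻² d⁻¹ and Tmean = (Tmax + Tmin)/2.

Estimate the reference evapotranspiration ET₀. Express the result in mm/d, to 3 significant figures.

Tmean = (25.9 + 14.0)/2 = 19.95 °C
0.408 Ra = 0.408 × 29.8 = 12.1584 mm/d equivalent
ET₀ = 0.0023 × 12.1584 × (19.95 + 17.8) × √11.9 = 0.0023 × 12.1584 × 37.75 × 3.4496 = 3.6416 mm/d

3.64 mm/d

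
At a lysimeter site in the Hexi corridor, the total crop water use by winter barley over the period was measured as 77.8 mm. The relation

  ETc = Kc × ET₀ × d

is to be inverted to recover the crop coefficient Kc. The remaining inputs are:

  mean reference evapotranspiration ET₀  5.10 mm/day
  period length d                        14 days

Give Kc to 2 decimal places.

1.09

ETc = Kc × ET₀ × d  ⇒  Kc = ETc / (ET₀ × d)
Kc = 77.8 / (5.10 × 14) = 77.8 / 71.40 = 1.0896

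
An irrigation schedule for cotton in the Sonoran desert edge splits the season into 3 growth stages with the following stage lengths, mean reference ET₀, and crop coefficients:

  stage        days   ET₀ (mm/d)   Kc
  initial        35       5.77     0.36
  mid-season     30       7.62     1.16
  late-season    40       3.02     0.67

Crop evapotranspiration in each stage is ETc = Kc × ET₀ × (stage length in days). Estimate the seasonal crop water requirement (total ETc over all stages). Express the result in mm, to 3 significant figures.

419 mm

initial: 0.36 × 5.77 × 35 = 72.70 mm
mid-season: 1.16 × 7.62 × 30 = 265.18 mm
late-season: 0.67 × 3.02 × 40 = 80.94 mm
Seasonal total = 418.82 mm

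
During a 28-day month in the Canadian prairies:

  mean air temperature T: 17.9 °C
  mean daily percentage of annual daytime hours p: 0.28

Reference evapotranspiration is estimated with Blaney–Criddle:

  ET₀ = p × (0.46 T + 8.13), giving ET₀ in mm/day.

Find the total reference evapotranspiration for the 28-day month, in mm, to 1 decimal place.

128.3 mm

ET₀ = 0.28 × (0.46 × 17.9 + 8.13) = 0.28 × 16.364 = 4.5819 mm/d
Monthly total = 4.5819 × 28 = 128.293 mm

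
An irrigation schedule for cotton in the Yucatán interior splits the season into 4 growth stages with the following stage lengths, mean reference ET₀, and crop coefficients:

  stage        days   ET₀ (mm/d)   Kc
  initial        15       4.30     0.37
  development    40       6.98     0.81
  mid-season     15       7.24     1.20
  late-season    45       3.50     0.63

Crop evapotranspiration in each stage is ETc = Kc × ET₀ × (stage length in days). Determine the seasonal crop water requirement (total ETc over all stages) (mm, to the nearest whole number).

initial: 0.37 × 4.30 × 15 = 23.87 mm
development: 0.81 × 6.98 × 40 = 226.15 mm
mid-season: 1.20 × 7.24 × 15 = 130.32 mm
late-season: 0.63 × 3.50 × 45 = 99.23 mm
Seasonal total = 479.57 mm

480 mm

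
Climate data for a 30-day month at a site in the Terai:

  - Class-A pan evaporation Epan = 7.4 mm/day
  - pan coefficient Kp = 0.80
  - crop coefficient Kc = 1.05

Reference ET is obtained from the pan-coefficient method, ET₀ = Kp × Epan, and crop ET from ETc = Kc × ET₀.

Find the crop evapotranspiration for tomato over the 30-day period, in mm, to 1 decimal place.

186.5 mm

ET₀ = 0.80 × 7.4 = 5.9200 mm/d
ETc = Kc × ET₀ = 1.05 × 5.9200 = 6.2160 mm/d
Over 30 days: 6.2160 × 30 = 186.480 mm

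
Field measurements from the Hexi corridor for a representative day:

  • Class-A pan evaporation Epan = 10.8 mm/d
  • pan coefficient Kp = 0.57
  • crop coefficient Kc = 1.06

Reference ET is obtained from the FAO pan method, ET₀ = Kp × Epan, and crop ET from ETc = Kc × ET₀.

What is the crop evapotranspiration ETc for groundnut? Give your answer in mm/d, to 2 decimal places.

6.53 mm/d

ET₀ = 0.57 × 10.8 = 6.1560 mm/d
ETc = Kc × ET₀ = 1.06 × 6.1560 = 6.5254 mm/d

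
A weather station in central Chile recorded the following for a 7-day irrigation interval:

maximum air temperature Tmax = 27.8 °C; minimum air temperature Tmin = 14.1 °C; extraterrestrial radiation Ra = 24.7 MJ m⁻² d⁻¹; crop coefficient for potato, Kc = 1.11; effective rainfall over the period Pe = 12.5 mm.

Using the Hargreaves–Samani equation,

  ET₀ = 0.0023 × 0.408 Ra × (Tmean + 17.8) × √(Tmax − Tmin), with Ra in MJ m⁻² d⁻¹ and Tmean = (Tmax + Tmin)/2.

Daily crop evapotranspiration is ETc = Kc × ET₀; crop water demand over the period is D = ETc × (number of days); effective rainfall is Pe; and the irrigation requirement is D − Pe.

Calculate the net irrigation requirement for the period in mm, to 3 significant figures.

13.3 mm

Tmean = (27.8 + 14.1)/2 = 20.95 °C
0.408 Ra = 0.408 × 24.7 = 10.0776 mm/d equivalent
ET₀ = 0.0023 × 10.0776 × (20.95 + 17.8) × √13.7 = 0.0023 × 10.0776 × 38.75 × 3.7014 = 3.3245 mm/d
ETc = Kc × ET₀ = 1.11 × 3.3245 = 3.6902 mm/d
Crop demand D = ETc × 7 d = 3.6902 × 7 = 25.831 mm
D − Pe = 25.831 − 12.5 = 13.331 mm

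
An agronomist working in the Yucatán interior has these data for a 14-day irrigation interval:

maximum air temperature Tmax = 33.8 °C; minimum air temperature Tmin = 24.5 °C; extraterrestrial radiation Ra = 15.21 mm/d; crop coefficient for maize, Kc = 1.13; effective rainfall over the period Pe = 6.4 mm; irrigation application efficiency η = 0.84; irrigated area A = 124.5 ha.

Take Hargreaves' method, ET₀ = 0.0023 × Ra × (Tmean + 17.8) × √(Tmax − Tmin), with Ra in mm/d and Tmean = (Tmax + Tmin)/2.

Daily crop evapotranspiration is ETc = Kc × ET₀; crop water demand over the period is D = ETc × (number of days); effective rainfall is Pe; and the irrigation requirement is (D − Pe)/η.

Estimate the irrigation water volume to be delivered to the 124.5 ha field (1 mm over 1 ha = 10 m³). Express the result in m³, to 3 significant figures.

108000 m³

Tmean = (33.8 + 24.5)/2 = 29.15 °C
ET₀ = 0.0023 × 15.21 × (29.15 + 17.8) × √9.3 = 0.0023 × 15.21 × 46.95 × 3.0496 = 5.0088 mm/d
ETc = Kc × ET₀ = 1.13 × 5.0088 = 5.6599 mm/d
Crop demand D = ETc × 14 d = 5.6599 × 14 = 79.239 mm
D − Pe = 79.239 − 6.4 = 72.839 mm
Gross irrigation = 72.839 / 0.84 = 86.713 mm
Volume = 86.713 mm × 124.5 ha × 10 = 107957.7 m³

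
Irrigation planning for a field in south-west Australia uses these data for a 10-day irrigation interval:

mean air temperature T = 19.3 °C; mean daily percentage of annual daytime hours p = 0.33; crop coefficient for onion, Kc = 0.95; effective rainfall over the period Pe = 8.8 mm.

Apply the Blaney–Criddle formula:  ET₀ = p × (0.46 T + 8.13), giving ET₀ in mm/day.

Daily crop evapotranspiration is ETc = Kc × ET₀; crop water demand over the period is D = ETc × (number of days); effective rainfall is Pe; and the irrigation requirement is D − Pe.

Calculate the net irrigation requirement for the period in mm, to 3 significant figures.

ET₀ = 0.33 × (0.46 × 19.3 + 8.13) = 0.33 × 17.008 = 5.6126 mm/d
ETc = Kc × ET₀ = 0.95 × 5.6126 = 5.3320 mm/d
Crop demand D = ETc × 10 d = 5.3320 × 10 = 53.320 mm
D − Pe = 53.320 − 8.8 = 44.520 mm

44.5 mm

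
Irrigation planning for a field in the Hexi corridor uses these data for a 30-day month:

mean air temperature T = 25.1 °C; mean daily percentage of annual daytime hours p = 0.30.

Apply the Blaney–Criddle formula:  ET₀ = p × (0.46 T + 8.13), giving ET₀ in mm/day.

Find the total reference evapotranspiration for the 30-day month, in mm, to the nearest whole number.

ET₀ = 0.30 × (0.46 × 25.1 + 8.13) = 0.30 × 19.676 = 5.9028 mm/d
Monthly total = 5.9028 × 30 = 177.084 mm

177 mm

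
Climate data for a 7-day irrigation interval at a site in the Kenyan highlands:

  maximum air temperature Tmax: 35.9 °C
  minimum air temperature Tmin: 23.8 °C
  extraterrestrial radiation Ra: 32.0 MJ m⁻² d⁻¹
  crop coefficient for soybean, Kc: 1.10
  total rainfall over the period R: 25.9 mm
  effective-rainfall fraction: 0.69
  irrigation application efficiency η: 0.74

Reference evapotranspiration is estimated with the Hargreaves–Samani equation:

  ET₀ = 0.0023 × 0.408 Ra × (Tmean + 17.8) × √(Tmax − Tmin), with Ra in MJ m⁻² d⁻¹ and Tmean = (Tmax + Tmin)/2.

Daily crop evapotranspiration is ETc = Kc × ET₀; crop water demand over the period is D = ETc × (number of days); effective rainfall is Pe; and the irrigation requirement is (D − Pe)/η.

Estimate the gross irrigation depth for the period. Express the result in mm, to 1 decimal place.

Tmean = (35.9 + 23.8)/2 = 29.85 °C
0.408 Ra = 0.408 × 32.0 = 13.0560 mm/d equivalent
ET₀ = 0.0023 × 13.0560 × (29.85 + 17.8) × √12.1 = 0.0023 × 13.0560 × 47.65 × 3.4785 = 4.9773 mm/d
ETc = Kc × ET₀ = 1.10 × 4.9773 = 5.4750 mm/d
Crop demand D = ETc × 7 d = 5.4750 × 7 = 38.325 mm
Pe = 0.69 × 25.9 = 17.871 mm
D − Pe = 38.325 − 17.871 = 20.454 mm
Gross irrigation = 20.454 / 0.74 = 27.641 mm

27.6 mm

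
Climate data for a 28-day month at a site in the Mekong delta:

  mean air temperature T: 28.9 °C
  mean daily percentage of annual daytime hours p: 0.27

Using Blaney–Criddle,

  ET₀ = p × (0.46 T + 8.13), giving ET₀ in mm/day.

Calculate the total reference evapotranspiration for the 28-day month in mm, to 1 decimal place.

162.0 mm

ET₀ = 0.27 × (0.46 × 28.9 + 8.13) = 0.27 × 21.424 = 5.7845 mm/d
Monthly total = 5.7845 × 28 = 161.966 mm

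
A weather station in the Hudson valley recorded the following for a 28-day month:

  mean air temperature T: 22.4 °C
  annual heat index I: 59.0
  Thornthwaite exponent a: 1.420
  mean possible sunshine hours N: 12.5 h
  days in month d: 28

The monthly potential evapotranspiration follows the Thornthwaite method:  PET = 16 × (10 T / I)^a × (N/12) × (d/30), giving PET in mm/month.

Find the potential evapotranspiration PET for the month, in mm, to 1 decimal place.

103.4 mm

10T/I = 10 × 22.4 / 59.0 = 3.7966
(10T/I)^a = 3.7966^1.420 = 6.6488
Uncorrected PET = 16 × 6.6488 = 106.381 mm
Correction = (N/12)(d/30) = (12.5/12)(28/30) = 0.9722
PET = 106.381 × 0.9722 = 103.424 mm/month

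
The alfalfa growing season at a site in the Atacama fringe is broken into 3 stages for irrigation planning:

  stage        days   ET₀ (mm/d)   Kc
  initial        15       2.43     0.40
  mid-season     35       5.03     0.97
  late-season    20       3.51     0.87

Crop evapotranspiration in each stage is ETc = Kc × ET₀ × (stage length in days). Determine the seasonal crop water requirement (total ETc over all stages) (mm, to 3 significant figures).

initial: 0.40 × 2.43 × 15 = 14.58 mm
mid-season: 0.97 × 5.03 × 35 = 170.77 mm
late-season: 0.87 × 3.51 × 20 = 61.07 mm
Seasonal total = 246.42 mm

246 mm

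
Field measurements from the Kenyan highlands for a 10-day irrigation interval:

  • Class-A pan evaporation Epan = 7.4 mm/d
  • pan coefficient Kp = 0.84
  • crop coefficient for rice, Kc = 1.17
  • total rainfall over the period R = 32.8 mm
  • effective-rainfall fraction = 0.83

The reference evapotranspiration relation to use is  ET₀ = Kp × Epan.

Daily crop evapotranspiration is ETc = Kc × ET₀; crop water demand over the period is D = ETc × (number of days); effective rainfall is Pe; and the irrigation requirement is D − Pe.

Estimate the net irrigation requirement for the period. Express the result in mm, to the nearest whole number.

46 mm

ET₀ = 0.84 × 7.4 = 6.2160 mm/d
ETc = Kc × ET₀ = 1.17 × 6.2160 = 7.2727 mm/d
Crop demand D = ETc × 10 d = 7.2727 × 10 = 72.727 mm
Pe = 0.83 × 32.8 = 27.224 mm
D − Pe = 72.727 − 27.224 = 45.503 mm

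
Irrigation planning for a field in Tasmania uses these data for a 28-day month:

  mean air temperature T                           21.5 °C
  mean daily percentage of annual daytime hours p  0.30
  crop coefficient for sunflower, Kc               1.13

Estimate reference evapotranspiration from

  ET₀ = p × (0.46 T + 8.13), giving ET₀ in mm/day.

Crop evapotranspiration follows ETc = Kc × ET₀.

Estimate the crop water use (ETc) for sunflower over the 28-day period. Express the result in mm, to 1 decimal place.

ET₀ = 0.30 × (0.46 × 21.5 + 8.13) = 0.30 × 18.020 = 5.4060 mm/d
ETc = Kc × ET₀ = 1.13 × 5.4060 = 6.1088 mm/d
Over 28 days: 6.1088 × 28 = 171.046 mm

171.0 mm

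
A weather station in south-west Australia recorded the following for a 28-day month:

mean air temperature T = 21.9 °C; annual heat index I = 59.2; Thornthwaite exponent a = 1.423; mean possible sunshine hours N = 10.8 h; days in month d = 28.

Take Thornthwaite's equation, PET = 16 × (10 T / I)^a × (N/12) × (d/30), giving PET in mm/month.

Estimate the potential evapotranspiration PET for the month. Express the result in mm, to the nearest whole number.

86 mm

10T/I = 10 × 21.9 / 59.2 = 3.6993
(10T/I)^a = 3.6993^1.423 = 6.4333
Uncorrected PET = 16 × 6.4333 = 102.933 mm
Correction = (N/12)(d/30) = (10.8/12)(28/30) = 0.8400
PET = 102.933 × 0.8400 = 86.464 mm/month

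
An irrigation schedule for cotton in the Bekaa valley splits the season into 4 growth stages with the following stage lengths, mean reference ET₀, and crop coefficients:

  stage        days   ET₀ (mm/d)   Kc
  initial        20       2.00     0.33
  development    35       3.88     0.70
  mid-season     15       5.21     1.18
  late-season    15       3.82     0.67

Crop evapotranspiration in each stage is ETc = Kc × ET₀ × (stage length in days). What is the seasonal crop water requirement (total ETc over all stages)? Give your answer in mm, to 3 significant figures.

239 mm

initial: 0.33 × 2.00 × 20 = 13.20 mm
development: 0.70 × 3.88 × 35 = 95.06 mm
mid-season: 1.18 × 5.21 × 15 = 92.22 mm
late-season: 0.67 × 3.82 × 15 = 38.39 mm
Seasonal total = 238.87 mm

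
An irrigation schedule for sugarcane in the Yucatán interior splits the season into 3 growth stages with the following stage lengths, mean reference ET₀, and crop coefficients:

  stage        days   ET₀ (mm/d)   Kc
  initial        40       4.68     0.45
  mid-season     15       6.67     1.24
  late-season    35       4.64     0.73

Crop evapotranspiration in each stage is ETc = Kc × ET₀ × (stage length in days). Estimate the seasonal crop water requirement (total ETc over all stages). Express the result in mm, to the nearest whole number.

initial: 0.45 × 4.68 × 40 = 84.24 mm
mid-season: 1.24 × 6.67 × 15 = 124.06 mm
late-season: 0.73 × 4.64 × 35 = 118.55 mm
Seasonal total = 326.85 mm

327 mm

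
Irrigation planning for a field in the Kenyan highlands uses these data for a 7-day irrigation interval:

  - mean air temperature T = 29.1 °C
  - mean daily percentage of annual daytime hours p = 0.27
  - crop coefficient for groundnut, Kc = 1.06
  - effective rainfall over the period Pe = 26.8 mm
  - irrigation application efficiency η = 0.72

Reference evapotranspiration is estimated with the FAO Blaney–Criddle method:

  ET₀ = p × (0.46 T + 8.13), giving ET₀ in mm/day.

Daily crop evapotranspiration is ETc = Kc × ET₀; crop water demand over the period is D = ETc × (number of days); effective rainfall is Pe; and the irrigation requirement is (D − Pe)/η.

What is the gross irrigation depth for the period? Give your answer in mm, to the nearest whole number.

23 mm

ET₀ = 0.27 × (0.46 × 29.1 + 8.13) = 0.27 × 21.516 = 5.8093 mm/d
ETc = Kc × ET₀ = 1.06 × 5.8093 = 6.1579 mm/d
Crop demand D = ETc × 7 d = 6.1579 × 7 = 43.105 mm
D − Pe = 43.105 − 26.8 = 16.305 mm
Gross irrigation = 16.305 / 0.72 = 22.646 mm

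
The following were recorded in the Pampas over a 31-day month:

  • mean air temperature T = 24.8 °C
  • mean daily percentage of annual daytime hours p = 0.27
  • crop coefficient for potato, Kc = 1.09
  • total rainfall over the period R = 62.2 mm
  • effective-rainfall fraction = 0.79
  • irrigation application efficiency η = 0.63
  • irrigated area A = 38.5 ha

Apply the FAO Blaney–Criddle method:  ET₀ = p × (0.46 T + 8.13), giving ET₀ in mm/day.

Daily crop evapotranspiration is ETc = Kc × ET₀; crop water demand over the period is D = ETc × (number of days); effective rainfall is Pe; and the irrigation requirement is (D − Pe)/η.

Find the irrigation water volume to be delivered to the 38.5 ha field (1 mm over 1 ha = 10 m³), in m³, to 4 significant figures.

78900 m³

ET₀ = 0.27 × (0.46 × 24.8 + 8.13) = 0.27 × 19.538 = 5.2753 mm/d
ETc = Kc × ET₀ = 1.09 × 5.2753 = 5.7501 mm/d
Crop demand D = ETc × 31 d = 5.7501 × 31 = 178.253 mm
Pe = 0.79 × 62.2 = 49.138 mm
D − Pe = 178.253 − 49.138 = 129.115 mm
Gross irrigation = 129.115 / 0.63 = 204.944 mm
Volume = 204.944 mm × 38.5 ha × 10 = 78903.4 m³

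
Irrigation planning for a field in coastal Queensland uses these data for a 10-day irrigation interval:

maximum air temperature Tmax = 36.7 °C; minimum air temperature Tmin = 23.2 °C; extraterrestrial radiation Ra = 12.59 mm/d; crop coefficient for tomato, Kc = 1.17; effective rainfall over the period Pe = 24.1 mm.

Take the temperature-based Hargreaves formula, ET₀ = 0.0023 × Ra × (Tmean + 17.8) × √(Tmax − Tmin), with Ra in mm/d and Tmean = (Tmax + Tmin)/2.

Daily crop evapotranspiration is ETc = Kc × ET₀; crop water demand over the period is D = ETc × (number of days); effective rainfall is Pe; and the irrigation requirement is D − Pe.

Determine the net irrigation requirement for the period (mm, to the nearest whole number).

35 mm

Tmean = (36.7 + 23.2)/2 = 29.95 °C
ET₀ = 0.0023 × 12.59 × (29.95 + 17.8) × √13.5 = 0.0023 × 12.59 × 47.75 × 3.6742 = 5.0803 mm/d
ETc = Kc × ET₀ = 1.17 × 5.0803 = 5.9440 mm/d
Crop demand D = ETc × 10 d = 5.9440 × 10 = 59.440 mm
D − Pe = 59.440 − 24.1 = 35.340 mm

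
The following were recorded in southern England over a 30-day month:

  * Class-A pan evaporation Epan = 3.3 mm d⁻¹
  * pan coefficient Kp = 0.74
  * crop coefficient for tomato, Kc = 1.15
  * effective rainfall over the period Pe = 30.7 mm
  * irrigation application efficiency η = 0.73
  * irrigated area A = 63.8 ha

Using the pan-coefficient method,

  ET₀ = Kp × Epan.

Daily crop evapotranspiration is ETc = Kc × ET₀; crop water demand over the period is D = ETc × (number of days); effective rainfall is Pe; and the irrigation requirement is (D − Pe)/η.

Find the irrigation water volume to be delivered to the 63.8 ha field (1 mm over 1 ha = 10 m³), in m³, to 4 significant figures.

46800 m³

ET₀ = 0.74 × 3.3 = 2.4420 mm/d
ETc = Kc × ET₀ = 1.15 × 2.4420 = 2.8083 mm/d
Crop demand D = ETc × 30 d = 2.8083 × 30 = 84.249 mm
D − Pe = 84.249 − 30.7 = 53.549 mm
Gross irrigation = 53.549 / 0.73 = 73.355 mm
Volume = 73.355 mm × 63.8 ha × 10 = 46800.5 m³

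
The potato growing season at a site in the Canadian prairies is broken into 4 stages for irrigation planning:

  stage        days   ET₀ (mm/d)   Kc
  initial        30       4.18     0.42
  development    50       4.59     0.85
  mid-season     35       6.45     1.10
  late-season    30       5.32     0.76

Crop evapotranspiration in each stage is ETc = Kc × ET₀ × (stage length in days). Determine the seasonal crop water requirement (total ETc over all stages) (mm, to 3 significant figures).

617 mm

initial: 0.42 × 4.18 × 30 = 52.67 mm
development: 0.85 × 4.59 × 50 = 195.08 mm
mid-season: 1.10 × 6.45 × 35 = 248.33 mm
late-season: 0.76 × 5.32 × 30 = 121.30 mm
Seasonal total = 617.38 mm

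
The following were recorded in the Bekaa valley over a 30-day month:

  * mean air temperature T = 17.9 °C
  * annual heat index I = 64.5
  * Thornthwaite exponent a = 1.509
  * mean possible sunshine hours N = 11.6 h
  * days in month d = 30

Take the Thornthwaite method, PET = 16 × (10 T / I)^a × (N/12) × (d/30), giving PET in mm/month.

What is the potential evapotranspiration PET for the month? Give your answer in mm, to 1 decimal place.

10T/I = 10 × 17.9 / 64.5 = 2.7752
(10T/I)^a = 2.7752^1.509 = 4.6659
Uncorrected PET = 16 × 4.6659 = 74.654 mm
Correction = (N/12)(d/30) = (11.6/12)(30/30) = 0.9667
PET = 74.654 × 0.9667 = 72.168 mm/month

72.2 mm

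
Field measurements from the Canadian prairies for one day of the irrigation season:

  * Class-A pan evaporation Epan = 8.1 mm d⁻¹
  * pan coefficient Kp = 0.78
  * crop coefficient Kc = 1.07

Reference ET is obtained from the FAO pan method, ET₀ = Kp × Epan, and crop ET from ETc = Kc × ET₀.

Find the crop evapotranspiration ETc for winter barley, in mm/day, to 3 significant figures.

ET₀ = 0.78 × 8.1 = 6.3180 mm/d
ETc = Kc × ET₀ = 1.07 × 6.3180 = 6.7603 mm/d

6.76 mm/day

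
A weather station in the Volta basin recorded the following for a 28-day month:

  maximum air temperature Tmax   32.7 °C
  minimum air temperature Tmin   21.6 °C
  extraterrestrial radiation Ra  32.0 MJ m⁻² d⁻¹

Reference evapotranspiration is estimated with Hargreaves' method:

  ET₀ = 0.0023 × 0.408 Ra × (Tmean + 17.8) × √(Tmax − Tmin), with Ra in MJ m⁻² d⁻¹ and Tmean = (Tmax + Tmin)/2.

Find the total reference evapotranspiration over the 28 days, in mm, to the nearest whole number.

126 mm

Tmean = (32.7 + 21.6)/2 = 27.15 °C
0.408 Ra = 0.408 × 32.0 = 13.0560 mm/d equivalent
ET₀ = 0.0023 × 13.0560 × (27.15 + 17.8) × √11.1 = 0.0023 × 13.0560 × 44.95 × 3.3317 = 4.4971 mm/d
Over 28 days: 4.4971 × 28 = 125.919 mm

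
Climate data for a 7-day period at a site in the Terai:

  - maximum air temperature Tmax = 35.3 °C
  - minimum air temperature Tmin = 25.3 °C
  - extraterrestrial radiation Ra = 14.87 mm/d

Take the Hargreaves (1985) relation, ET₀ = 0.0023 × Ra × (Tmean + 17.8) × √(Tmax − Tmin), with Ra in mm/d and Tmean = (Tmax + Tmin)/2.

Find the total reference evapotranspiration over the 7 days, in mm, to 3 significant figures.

36.4 mm

Tmean = (35.3 + 25.3)/2 = 30.30 °C
ET₀ = 0.0023 × 14.87 × (30.30 + 17.8) × √10.0 = 0.0023 × 14.87 × 48.10 × 3.1623 = 5.2022 mm/d
Over 7 days: 5.2022 × 7 = 36.415 mm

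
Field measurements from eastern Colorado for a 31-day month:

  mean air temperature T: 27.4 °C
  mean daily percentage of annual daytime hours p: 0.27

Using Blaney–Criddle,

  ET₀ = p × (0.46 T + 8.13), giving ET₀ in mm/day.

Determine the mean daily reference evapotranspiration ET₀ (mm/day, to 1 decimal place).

5.6 mm/day

ET₀ = 0.27 × (0.46 × 27.4 + 8.13) = 0.27 × 20.734 = 5.5982 mm/d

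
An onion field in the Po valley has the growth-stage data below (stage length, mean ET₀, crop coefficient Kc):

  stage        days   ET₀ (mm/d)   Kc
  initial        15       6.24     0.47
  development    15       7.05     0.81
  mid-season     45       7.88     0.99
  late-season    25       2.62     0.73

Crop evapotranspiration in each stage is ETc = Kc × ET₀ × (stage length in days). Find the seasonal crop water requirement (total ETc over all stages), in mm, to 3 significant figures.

529 mm

initial: 0.47 × 6.24 × 15 = 43.99 mm
development: 0.81 × 7.05 × 15 = 85.66 mm
mid-season: 0.99 × 7.88 × 45 = 351.05 mm
late-season: 0.73 × 2.62 × 25 = 47.82 mm
Seasonal total = 528.52 mm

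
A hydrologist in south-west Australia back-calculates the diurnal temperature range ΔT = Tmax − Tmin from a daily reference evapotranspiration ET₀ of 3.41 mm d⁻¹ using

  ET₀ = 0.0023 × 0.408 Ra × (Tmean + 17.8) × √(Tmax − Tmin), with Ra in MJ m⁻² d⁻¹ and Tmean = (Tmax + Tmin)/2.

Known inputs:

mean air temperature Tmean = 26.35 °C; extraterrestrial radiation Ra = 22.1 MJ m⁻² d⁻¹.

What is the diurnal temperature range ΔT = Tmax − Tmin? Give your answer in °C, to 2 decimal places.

√ΔT = ET₀ / [0.0023 × 0.408 × Ra × (Tmean+17.8)] = 3.41 / (0.0023 × 9.0168 × 44.15) = 3.7243
ΔT = 3.7243² = 13.870 °C

13.87 °C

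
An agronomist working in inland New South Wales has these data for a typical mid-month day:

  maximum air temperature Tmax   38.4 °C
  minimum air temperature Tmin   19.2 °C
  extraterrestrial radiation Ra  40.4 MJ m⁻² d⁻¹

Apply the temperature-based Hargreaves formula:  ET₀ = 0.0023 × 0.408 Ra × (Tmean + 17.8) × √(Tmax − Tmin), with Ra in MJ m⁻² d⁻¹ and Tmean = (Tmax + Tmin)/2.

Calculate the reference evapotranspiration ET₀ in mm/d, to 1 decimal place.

7.7 mm/d

Tmean = (38.4 + 19.2)/2 = 28.80 °C
0.408 Ra = 0.408 × 40.4 = 16.4832 mm/d equivalent
ET₀ = 0.0023 × 16.4832 × (28.80 + 17.8) × √19.2 = 0.0023 × 16.4832 × 46.60 × 4.3818 = 7.7412 mm/d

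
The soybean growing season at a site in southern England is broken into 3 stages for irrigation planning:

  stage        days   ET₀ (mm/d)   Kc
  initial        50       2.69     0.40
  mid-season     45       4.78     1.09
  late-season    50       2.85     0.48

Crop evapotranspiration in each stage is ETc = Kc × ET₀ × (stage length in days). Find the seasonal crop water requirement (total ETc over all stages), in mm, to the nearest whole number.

357 mm

initial: 0.40 × 2.69 × 50 = 53.80 mm
mid-season: 1.09 × 4.78 × 45 = 234.46 mm
late-season: 0.48 × 2.85 × 50 = 68.40 mm
Seasonal total = 356.66 mm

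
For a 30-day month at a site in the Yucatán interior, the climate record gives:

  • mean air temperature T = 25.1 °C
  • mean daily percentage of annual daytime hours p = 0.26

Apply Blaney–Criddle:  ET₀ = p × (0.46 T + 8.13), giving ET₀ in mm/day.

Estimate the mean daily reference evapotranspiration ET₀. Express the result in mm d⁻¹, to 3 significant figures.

5.12 mm d⁻¹

ET₀ = 0.26 × (0.46 × 25.1 + 8.13) = 0.26 × 19.676 = 5.1158 mm/d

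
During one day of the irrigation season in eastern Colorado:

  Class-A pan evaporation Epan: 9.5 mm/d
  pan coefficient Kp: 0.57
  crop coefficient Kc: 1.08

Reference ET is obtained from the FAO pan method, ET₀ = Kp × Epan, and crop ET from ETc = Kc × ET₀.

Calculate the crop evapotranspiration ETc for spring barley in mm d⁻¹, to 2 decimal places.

5.85 mm d⁻¹

ET₀ = 0.57 × 9.5 = 5.4150 mm/d
ETc = Kc × ET₀ = 1.08 × 5.4150 = 5.8482 mm/d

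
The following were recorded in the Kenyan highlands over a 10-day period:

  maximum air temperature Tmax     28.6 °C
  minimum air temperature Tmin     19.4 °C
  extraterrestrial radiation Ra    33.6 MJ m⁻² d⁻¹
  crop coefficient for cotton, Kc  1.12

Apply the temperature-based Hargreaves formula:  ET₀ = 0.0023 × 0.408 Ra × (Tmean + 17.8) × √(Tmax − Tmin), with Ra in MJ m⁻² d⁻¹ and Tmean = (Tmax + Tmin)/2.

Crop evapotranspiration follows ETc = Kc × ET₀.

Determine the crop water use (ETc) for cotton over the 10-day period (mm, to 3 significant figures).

44.8 mm

Tmean = (28.6 + 19.4)/2 = 24.00 °C
0.408 Ra = 0.408 × 33.6 = 13.7088 mm/d equivalent
ET₀ = 0.0023 × 13.7088 × (24.00 + 17.8) × √9.2 = 0.0023 × 13.7088 × 41.80 × 3.0332 = 3.9976 mm/d
ETc = Kc × ET₀ = 1.12 × 3.9976 = 4.4773 mm/d
Over 10 days: 4.4773 × 10 = 44.773 mm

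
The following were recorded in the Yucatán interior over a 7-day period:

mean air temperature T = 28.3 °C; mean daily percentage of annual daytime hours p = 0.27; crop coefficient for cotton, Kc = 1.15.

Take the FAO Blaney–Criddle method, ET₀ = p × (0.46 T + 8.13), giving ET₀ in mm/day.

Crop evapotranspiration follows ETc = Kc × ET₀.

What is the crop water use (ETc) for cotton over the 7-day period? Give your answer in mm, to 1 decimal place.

ET₀ = 0.27 × (0.46 × 28.3 + 8.13) = 0.27 × 21.148 = 5.7100 mm/d
ETc = Kc × ET₀ = 1.15 × 5.7100 = 6.5665 mm/d
Over 7 days: 6.5665 × 7 = 45.966 mm

46.0 mm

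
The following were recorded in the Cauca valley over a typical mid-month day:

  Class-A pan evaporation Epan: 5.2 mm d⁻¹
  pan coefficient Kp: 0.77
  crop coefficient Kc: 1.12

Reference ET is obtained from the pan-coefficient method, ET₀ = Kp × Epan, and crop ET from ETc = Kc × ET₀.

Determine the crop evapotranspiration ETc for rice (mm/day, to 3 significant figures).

4.48 mm/day

ET₀ = 0.77 × 5.2 = 4.0040 mm/d
ETc = Kc × ET₀ = 1.12 × 4.0040 = 4.4845 mm/d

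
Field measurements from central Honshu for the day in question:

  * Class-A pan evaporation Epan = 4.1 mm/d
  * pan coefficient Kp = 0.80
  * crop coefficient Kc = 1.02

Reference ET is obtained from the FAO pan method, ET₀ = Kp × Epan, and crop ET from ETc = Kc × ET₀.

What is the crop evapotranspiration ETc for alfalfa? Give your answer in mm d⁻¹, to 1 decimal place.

3.3 mm d⁻¹

ET₀ = 0.80 × 4.1 = 3.2800 mm/d
ETc = Kc × ET₀ = 1.02 × 3.2800 = 3.3456 mm/d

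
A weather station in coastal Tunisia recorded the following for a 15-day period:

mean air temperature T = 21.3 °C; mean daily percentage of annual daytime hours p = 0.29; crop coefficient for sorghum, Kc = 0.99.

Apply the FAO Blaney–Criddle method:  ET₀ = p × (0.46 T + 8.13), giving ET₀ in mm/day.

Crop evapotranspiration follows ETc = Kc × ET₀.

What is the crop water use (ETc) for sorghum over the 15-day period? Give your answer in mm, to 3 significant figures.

ET₀ = 0.29 × (0.46 × 21.3 + 8.13) = 0.29 × 17.928 = 5.1991 mm/d
ETc = Kc × ET₀ = 0.99 × 5.1991 = 5.1471 mm/d
Over 15 days: 5.1471 × 15 = 77.207 mm

77.2 mm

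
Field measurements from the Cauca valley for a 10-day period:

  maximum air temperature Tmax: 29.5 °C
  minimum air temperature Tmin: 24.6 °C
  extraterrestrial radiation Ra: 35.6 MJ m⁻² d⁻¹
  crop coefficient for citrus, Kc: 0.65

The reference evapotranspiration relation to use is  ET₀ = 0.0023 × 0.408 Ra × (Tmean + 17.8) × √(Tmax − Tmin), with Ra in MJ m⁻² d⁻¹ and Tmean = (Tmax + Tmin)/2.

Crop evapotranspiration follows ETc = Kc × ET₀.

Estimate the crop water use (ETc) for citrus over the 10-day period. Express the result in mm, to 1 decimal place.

21.6 mm

Tmean = (29.5 + 24.6)/2 = 27.05 °C
0.408 Ra = 0.408 × 35.6 = 14.5248 mm/d equivalent
ET₀ = 0.0023 × 14.5248 × (27.05 + 17.8) × √4.9 = 0.0023 × 14.5248 × 44.85 × 2.2136 = 3.3166 mm/d
ETc = Kc × ET₀ = 0.65 × 3.3166 = 2.1558 mm/d
Over 10 days: 2.1558 × 10 = 21.558 mm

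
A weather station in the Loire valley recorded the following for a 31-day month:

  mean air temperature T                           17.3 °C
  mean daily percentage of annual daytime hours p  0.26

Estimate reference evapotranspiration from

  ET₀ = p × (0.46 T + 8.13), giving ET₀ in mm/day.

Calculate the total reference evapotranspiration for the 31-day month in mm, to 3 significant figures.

ET₀ = 0.26 × (0.46 × 17.3 + 8.13) = 0.26 × 16.088 = 4.1829 mm/d
Monthly total = 4.1829 × 31 = 129.670 mm

130 mm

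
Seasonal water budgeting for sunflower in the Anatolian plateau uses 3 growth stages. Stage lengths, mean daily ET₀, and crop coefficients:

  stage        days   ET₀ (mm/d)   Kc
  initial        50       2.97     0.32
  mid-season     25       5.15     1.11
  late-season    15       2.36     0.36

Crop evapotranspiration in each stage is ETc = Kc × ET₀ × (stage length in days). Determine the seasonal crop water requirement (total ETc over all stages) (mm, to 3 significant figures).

initial: 0.32 × 2.97 × 50 = 47.52 mm
mid-season: 1.11 × 5.15 × 25 = 142.91 mm
late-season: 0.36 × 2.36 × 15 = 12.74 mm
Seasonal total = 203.17 mm

203 mm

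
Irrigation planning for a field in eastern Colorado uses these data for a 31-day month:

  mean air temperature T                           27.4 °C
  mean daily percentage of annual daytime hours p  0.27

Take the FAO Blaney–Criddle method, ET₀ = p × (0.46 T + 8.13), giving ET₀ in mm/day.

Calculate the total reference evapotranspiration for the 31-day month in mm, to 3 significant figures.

ET₀ = 0.27 × (0.46 × 27.4 + 8.13) = 0.27 × 20.734 = 5.5982 mm/d
Monthly total = 5.5982 × 31 = 173.544 mm

174 mm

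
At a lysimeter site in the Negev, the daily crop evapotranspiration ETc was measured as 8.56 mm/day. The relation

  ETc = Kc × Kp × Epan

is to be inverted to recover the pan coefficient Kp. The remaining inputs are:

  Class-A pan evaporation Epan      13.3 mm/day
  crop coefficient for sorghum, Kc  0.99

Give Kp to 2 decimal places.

0.65

ETc = Kc × Kp × Epan  ⇒  Kp = ETc / (Kc × Epan)
Kp = 8.56 / (0.99 × 13.3) = 8.56 / 13.167 = 0.6501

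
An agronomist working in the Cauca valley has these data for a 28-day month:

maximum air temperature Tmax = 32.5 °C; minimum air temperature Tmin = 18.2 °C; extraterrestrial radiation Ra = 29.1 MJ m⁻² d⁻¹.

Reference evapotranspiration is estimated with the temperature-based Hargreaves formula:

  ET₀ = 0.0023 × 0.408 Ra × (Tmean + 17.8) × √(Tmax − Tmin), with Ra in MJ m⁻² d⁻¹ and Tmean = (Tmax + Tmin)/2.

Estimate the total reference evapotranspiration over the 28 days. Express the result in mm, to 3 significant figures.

125 mm

Tmean = (32.5 + 18.2)/2 = 25.35 °C
0.408 Ra = 0.408 × 29.1 = 11.8728 mm/d equivalent
ET₀ = 0.0023 × 11.8728 × (25.35 + 17.8) × √14.3 = 0.0023 × 11.8728 × 43.15 × 3.7815 = 4.4558 mm/d
Over 28 days: 4.4558 × 28 = 124.762 mm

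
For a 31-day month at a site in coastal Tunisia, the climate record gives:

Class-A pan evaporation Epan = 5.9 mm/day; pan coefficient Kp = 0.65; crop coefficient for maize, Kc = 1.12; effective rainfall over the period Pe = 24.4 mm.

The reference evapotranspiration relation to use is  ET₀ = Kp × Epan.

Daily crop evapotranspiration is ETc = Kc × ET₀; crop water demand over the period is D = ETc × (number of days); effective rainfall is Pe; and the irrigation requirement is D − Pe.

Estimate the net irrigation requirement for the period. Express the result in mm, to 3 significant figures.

109 mm

ET₀ = 0.65 × 5.9 = 3.8350 mm/d
ETc = Kc × ET₀ = 1.12 × 3.8350 = 4.2952 mm/d
Crop demand D = ETc × 31 d = 4.2952 × 31 = 133.151 mm
D − Pe = 133.151 − 24.4 = 108.751 mm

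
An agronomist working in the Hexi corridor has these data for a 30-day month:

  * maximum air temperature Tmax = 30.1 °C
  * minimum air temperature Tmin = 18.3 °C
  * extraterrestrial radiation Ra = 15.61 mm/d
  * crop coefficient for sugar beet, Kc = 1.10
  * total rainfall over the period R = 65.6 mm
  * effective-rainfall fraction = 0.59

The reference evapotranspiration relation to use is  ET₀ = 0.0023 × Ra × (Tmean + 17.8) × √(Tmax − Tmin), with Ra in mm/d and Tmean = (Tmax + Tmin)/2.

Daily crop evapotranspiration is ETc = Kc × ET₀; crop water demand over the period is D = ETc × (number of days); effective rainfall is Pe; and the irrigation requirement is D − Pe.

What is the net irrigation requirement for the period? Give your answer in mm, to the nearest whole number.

Tmean = (30.1 + 18.3)/2 = 24.20 °C
ET₀ = 0.0023 × 15.61 × (24.20 + 17.8) × √11.8 = 0.0023 × 15.61 × 42.00 × 3.4351 = 5.1799 mm/d
ETc = Kc × ET₀ = 1.10 × 5.1799 = 5.6979 mm/d
Crop demand D = ETc × 30 d = 5.6979 × 30 = 170.937 mm
Pe = 0.59 × 65.6 = 38.704 mm
D − Pe = 170.937 − 38.704 = 132.233 mm

132 mm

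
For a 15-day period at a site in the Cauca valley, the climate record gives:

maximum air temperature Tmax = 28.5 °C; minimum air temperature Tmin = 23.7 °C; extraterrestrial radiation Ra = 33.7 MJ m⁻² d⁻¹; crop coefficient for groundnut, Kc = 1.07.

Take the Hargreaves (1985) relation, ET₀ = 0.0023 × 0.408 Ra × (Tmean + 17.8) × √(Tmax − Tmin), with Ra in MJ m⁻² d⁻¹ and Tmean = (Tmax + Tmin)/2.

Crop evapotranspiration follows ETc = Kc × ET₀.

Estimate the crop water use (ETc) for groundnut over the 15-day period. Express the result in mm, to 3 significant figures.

48.8 mm

Tmean = (28.5 + 23.7)/2 = 26.10 °C
0.408 Ra = 0.408 × 33.7 = 13.7496 mm/d equivalent
ET₀ = 0.0023 × 13.7496 × (26.10 + 17.8) × √4.8 = 0.0023 × 13.7496 × 43.90 × 2.1909 = 3.0416 mm/d
ETc = Kc × ET₀ = 1.07 × 3.0416 = 3.2545 mm/d
Over 15 days: 3.2545 × 15 = 48.818 mm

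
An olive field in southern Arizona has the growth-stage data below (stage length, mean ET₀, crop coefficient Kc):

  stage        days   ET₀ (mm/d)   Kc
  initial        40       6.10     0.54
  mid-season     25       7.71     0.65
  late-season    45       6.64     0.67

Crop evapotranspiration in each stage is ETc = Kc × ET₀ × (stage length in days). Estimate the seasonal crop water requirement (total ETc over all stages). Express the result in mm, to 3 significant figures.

457 mm

initial: 0.54 × 6.10 × 40 = 131.76 mm
mid-season: 0.65 × 7.71 × 25 = 125.29 mm
late-season: 0.67 × 6.64 × 45 = 200.20 mm
Seasonal total = 457.25 mm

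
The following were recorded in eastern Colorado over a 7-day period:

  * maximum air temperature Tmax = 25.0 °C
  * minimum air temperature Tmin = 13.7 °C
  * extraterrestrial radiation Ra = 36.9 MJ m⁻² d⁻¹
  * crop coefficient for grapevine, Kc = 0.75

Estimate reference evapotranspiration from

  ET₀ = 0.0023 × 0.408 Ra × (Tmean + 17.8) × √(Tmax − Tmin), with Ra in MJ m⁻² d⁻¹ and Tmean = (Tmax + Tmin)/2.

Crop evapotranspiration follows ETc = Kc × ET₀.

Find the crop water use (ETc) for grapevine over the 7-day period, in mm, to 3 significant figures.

Tmean = (25.0 + 13.7)/2 = 19.35 °C
0.408 Ra = 0.408 × 36.9 = 15.0552 mm/d equivalent
ET₀ = 0.0023 × 15.0552 × (19.35 + 17.8) × √11.3 = 0.0023 × 15.0552 × 37.15 × 3.3615 = 4.3242 mm/d
ETc = Kc × ET₀ = 0.75 × 4.3242 = 3.2432 mm/d
Over 7 days: 3.2432 × 7 = 22.702 mm

22.7 mm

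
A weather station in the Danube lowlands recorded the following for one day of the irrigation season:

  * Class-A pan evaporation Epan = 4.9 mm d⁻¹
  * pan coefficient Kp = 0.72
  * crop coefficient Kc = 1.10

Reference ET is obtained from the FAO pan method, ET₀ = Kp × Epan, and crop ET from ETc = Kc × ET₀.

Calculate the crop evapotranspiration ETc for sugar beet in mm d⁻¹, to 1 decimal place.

3.9 mm d⁻¹

ET₀ = 0.72 × 4.9 = 3.5280 mm/d
ETc = Kc × ET₀ = 1.10 × 3.5280 = 3.8808 mm/d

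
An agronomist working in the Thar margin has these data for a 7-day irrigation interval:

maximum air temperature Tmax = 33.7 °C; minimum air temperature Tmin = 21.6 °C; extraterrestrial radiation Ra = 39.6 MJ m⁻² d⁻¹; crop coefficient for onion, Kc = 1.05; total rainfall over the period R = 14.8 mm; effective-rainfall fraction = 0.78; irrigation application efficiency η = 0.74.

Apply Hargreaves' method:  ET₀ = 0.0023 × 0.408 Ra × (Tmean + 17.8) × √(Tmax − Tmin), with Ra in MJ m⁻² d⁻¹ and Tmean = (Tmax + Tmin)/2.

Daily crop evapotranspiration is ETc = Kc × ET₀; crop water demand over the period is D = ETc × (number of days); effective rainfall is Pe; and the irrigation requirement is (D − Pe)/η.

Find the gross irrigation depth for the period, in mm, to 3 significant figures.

42.8 mm

Tmean = (33.7 + 21.6)/2 = 27.65 °C
0.408 Ra = 0.408 × 39.6 = 16.1568 mm/d equivalent
ET₀ = 0.0023 × 16.1568 × (27.65 + 17.8) × √12.1 = 0.0023 × 16.1568 × 45.45 × 3.4785 = 5.8750 mm/d
ETc = Kc × ET₀ = 1.05 × 5.8750 = 6.1688 mm/d
Crop demand D = ETc × 7 d = 6.1688 × 7 = 43.182 mm
Pe = 0.78 × 14.8 = 11.544 mm
D − Pe = 43.182 − 11.544 = 31.638 mm
Gross irrigation = 31.638 / 0.74 = 42.754 mm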